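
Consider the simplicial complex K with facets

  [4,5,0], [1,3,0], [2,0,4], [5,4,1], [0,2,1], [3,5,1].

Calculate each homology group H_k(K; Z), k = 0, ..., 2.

H_0 = Z,  H_1 = Z,  H_2 = 0.

Take the total order 0 < 1 < 2 < 3 < 4 < 5 on the vertex set. Then K (dimension 2) consists of the simplices:

  0-simplices (6): [0], [1], [2], [3], [4], [5]
  1-simplices (12): [0,1], [0,2], [0,3], [0,4], [0,5], [1,2], [1,3], [1,4], [1,5], [2,4], [3,5], [4,5]
  2-simplices (6): [0,1,2], [0,1,3], [0,2,4], [0,4,5], [1,3,5], [1,4,5]

giving chain groups C_0 ≅ Z^6, C_1 ≅ Z^12, C_2 ≅ Z^6.

The boundary map ∂_1: C_1 → C_0 is given by ∂[p,q] = [q] − [p].
The 6×12 boundary matrix has rank 5 and Smith normal form diag(1,1,1,1,1).

∂_2: C_2 → C_1 maps a triangle to the signed sum of its edges. For instance
  ∂[0,2,4] = [2,4] − [0,4] + [0,2],
  ∂[0,1,2] = [1,2] − [0,2] + [0,1].
The resulting 12×6 matrix has rank 6, and its Smith normal form has invariant factors (1,1,1,1,1,1).

Computing H_k = (kernel of ∂_k) / (image of ∂_{k+1}):

  H_0: rank C_0 − rank ∂_1 = 6 − 5 = 1, and the invariant factors of ∂_1 are all 1, so H_0 ≅ Z.
  H_1: rank ker ∂_1 − rank ∂_2 = (12 − 5) − 6 = 1, and the invariant factors of ∂_2 are all 1, so H_1 ≅ Z.
  H_2: rank ker ∂_2 − rank ∂_3 = (6 − 6) − 0 = 0, and there is no ∂_3, so H_2 ≅ 0.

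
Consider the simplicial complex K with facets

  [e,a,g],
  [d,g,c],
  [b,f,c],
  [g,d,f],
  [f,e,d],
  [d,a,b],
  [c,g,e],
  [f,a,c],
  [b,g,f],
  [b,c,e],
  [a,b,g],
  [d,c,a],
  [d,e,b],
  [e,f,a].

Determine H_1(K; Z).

Take the total order a < b < c < d < e < f < g on the vertex set. Then K (dimension 2) consists of the simplices:

  0-simplices (7): a, b, c, d, e, f, g
  1-simplices (21): ab, ac, ad, ae, af, ag, bc, bd, be, bf, bg, cd, ce, cf, cg, de, df, dg, ef, eg, fg
  2-simplices (14): abd, abg, acd, acf, aef, aeg, bce, bcf, bde, bfg, cdg, ceg, def, dfg

Hence C_0 ≅ Z^7, C_1 ≅ Z^21, C_2 ≅ Z^14.

The boundary map ∂_1: C_1 → C_0 is given by ∂[p,q] = [q] − [p].
This gives a 7×21 integer matrix of rank 6; reducing to Smith normal form yields diagonal entries (1,1,1,1,1,1).

The boundary map ∂_2: C_2 → C_1 maps a triangle to the signed sum of its edges. For instance
  ∂aef = ef − af + ae,
  ∂bcf = cf − bf + bc.
The resulting 21×14 matrix has rank 13, and its Smith normal form has invariant factors (1,1,1,1,1,1,1,1,1,1,1,1,1).

Computing H_k = (kernel of ∂_k) / (image of ∂_{k+1}):

  H_1: rank ker ∂_1 − rank ∂_2 = (21 − 6) − 13 = 2, and the invariant factors of ∂_2 are all 1, so H_1 ≅ Z^2.

(K is a triangulation of the torus T^2.)

H_1 ≅ Z^2.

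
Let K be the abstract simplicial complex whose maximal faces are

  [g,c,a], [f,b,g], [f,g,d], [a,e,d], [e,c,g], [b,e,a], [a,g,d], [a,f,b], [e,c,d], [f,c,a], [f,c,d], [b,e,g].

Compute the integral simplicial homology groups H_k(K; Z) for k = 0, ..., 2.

Fix the vertex order a < b < c < d < e < f < g and write every simplex with vertices in increasing order. Then dim K = 2 and the simplices of K are:

  0-simplices (7): a, b, c, d, e, f, g
  1-simplices (18): ab, ac, ad, ae, af, ag, be, bf, bg, cd, ce, cf, cg, de, df, dg, eg, fg
  2-simplices (12): abe, abf, acf, acg, ade, adg, beg, bfg, cde, cdf, ceg, dfg

giving chain groups C_0 ≅ Z^7, C_1 ≅ Z^18, C_2 ≅ Z^12.

Boundary ∂_1: C_1 → C_0 is given by ∂[p,q] = [q] − [p].
The resulting 7×18 matrix has rank 6, and its Smith normal form has invariant factors (1,1,1,1,1,1).

Boundary ∂_2: C_2 → C_1 sends each 2-simplex [p,q,r] to [q,r] − [p,r] + [p,q]. For instance
  ∂beg = eg − bg + be,
  ∂cdf = df − cf + cd.
This gives a 18×12 integer matrix of rank 12; reducing to Smith normal form yields diagonal entries (1,1,1,1,1,1,1,1,1,1,1,2).

Computing H_k = (kernel of ∂_k) / (image of ∂_{k+1}):

  H_0: rank C_0 − rank ∂_1 = 7 − 6 = 1, and the invariant factors of ∂_1 are all 1, so H_0 = Z.
  H_1: rank ker ∂_1 − rank ∂_2 = (18 − 6) − 12 = 0, and ∂_2 has invariant factor 2 > 1, so H_1 = Z/2.
  H_2: rank ker ∂_2 − rank ∂_3 = (12 − 12) − 0 = 0, and there is no ∂_3, so H_2 = 0.

As a check, the Euler characteristic is 7 − 18 + 12 = 1, which agrees with 1 − 0 + 0 = 1.
(K is a triangulation of the real projective plane RP^2.)

H_0 ≅ Z,  H_1 ≅ Z/2,  H_2 = 0.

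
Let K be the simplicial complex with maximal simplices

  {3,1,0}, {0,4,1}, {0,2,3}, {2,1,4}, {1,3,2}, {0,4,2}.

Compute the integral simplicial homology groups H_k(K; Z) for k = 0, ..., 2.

K has 5 vertices, 9 edges, 6 triangles.
rank ∂_0 = 0, rank ∂_1 = 4 ⇒ b_0 = 5 − 0 − 4 = 1; all invariant factors of ∂_1 are 1 so no torsion. So H_0 ≅ Z.
rank ∂_1 = 4, rank ∂_2 = 5 ⇒ b_1 = 9 − 4 − 5 = 0; all invariant factors of ∂_2 are 1 so no torsion. So H_1 ≅ 0.
rank ∂_2 = 5, rank ∂_3 = 0 ⇒ b_2 = 6 − 5 − 0 = 1. So H_2 ≅ Z.

H_0 = Z,  H_1 = 0,  H_2 = Z.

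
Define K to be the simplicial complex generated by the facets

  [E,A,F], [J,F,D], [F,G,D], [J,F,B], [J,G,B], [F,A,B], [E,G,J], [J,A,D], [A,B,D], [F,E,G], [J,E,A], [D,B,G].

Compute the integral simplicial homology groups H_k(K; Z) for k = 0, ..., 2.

Take the total order A < B < D < E < F < G < J on the vertex set. Then K (dimension 2) consists of the simplices:

  0-simplices (7): A, B, D, E, F, G, J
  1-simplices (18): AB, AD, AE, AF, AJ, BD, BF, BG, BJ, DF, DG, DJ, EF, EG, EJ, FG, FJ, GJ
  2-simplices (12): ABD, ABF, ADJ, AEF, AEJ, BDG, BFJ, BGJ, DFG, DFJ, EFG, EGJ

so the chain groups are C_0 ≅ Z^7, C_1 ≅ Z^18, C_2 ≅ Z^12.

The boundary map ∂_1: C_1 → C_0 is given by ∂[p,q] = [q] − [p]. For instance
  ∂DF = F − D.
As a 7×18 matrix over Z this has rank 6, with invariant factors (1,1,1,1,1,1).

∂_2: C_2 → C_1 acts by ∂[p,q,r] = [q,r] − [p,r] + [p,q]. For instance
  ∂DFJ = FJ − DJ + DF,
  ∂ABD = BD − AD + AB.
As a 18×12 matrix over Z this has rank 12, with invariant factors (1,1,1,1,1,1,1,1,1,1,1,2).

From H_k ≅ ker(∂_k) / im(∂_{k+1}) we obtain:

  H_0: rank C_0 − rank ∂_1 = 7 − 6 = 1, and the invariant factors of ∂_1 are all 1, so H_0 = Z.
  H_1: rank ker ∂_1 − rank ∂_2 = (18 − 6) − 12 = 0, and ∂_2 has invariant factor 2 > 1, so H_1 = Z/2.
  H_2: rank ker ∂_2 − rank ∂_3 = (12 − 12) − 0 = 0, and there is no ∂_3, so H_2 = 0.

As a check, the Euler characteristic is 7 − 18 + 12 = 1, which agrees with 1 − 0 + 0 = 1.

H_0 ≅ Z,  H_1 ≅ Z/2,  H_2 = 0.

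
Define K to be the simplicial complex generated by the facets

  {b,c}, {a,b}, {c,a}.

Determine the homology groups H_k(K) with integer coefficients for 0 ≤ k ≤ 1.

H_0 = Z,  H_1 = Z.

We work with the vertex ordering a < b < c. The simplices of K, each written with vertices in increasing order, are:

  0-simplices (3): a, b, c
  1-simplices (3): ab, ac, bc

so the chain groups are C_0 ≅ Z^3, C_1 ≅ Z^3.

Boundary ∂_1: C_1 → C_0 maps an edge to its endpoints' difference, ∂[p,q] = q − p. For instance
  ∂ab = b − a.
The resulting 3×3 matrix has rank 2, and its Smith normal form has invariant factors (1,1).

Reading off H_k = ker ∂_k / im ∂_{k+1}:

  H_0: rank C_0 − rank ∂_1 = 3 − 2 = 1, and the invariant factors of ∂_1 are all 1, so H_0 = Z.
  H_1: rank ker ∂_1 − rank ∂_2 = (3 − 2) − 0 = 1, and there is no ∂_2, so H_1 = Z.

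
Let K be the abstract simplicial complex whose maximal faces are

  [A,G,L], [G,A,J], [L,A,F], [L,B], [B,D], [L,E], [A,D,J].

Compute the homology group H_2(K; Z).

Order the vertices as A < B < D < E < F < G < J < L. Listing each simplex with vertices in this order, K has dimension 2 with simplices:

  0-simplices (8): A, B, D, E, F, G, J, L
  1-simplices (12): AD, AF, AG, AJ, AL, BD, BL, DJ, EL, FL, GJ, GL
  2-simplices (4): ADJ, AFL, AGJ, AGL

giving chain groups C_0 ≅ Z^8, C_1 ≅ Z^12, C_2 ≅ Z^4.

The boundary map ∂_1: C_1 → C_0 maps an edge to its endpoints' difference, ∂[p,q] = q − p. For instance
  ∂GJ = J − G.
As a 8×12 matrix over Z this has rank 7, with invariant factors (1,1,1,1,1,1,1).

∂_2: C_2 → C_1 sends each 2-simplex [p,q,r] to [q,r] − [p,r] + [p,q]. For instance
  ∂AGJ = GJ − AJ + AG,
  ∂AFL = FL − AL + AF.
This gives a 12×4 integer matrix of rank 4; reducing to Smith normal form yields diagonal entries (1,1,1,1).

From H_k ≅ ker(∂_k) / im(∂_{k+1}) we obtain:

  H_2: rank ker ∂_2 − rank ∂_3 = (4 − 4) − 0 = 0, and there is no ∂_3, so H_2 ≅ 0.

H_2 ≅ 0.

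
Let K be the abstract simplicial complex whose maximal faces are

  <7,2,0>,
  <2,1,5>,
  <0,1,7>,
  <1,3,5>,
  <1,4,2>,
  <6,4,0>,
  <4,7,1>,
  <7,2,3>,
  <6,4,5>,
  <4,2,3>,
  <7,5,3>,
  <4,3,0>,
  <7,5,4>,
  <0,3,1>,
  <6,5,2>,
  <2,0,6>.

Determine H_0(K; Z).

We work with the vertex ordering 0 < 1 < 2 < 3 < 4 < 5 < 6 < 7. The simplices of K, each written with vertices in increasing order, are:

  0-simplices (8): [0], [1], [2], [3], [4], [5], [6], [7]
  1-simplices (24): (24 of them)
  2-simplices (16): [0,1,3], [0,1,7], [0,2,6], [0,2,7], [0,3,4], [0,4,6], [1,2,4], [1,2,5], [1,3,5], [1,4,7], [2,3,4], [2,3,7], [2,5,6], [3,5,7], [4,5,6], [4,5,7]

so the chain groups are C_0 ≅ Z^8, C_1 ≅ Z^24, C_2 ≅ Z^16.

Boundary ∂_1: C_1 → C_0 maps an edge to its endpoints' difference, ∂[p,q] = q − p.
This gives a 8×24 integer matrix of rank 7; reducing to Smith normal form yields diagonal entries (1,1,1,1,1,1,1).

The boundary map ∂_2: C_2 → C_1 maps a triangle to the signed sum of its edges. For instance
  ∂[0,4,6] = [4,6] − [0,6] + [0,4],
  ∂[0,3,4] = [3,4] − [0,4] + [0,3].
The 24×16 boundary matrix has rank 15 and Smith normal form diag(1,1,1,1,1,1,1,1,1,1,1,1,1,1,1).

Reading off H_k = ker ∂_k / im ∂_{k+1}:

  H_0: rank C_0 − rank ∂_1 = 8 − 7 = 1, and the invariant factors of ∂_1 are all 1, so H_0 ≅ Z.

H_0 = Z.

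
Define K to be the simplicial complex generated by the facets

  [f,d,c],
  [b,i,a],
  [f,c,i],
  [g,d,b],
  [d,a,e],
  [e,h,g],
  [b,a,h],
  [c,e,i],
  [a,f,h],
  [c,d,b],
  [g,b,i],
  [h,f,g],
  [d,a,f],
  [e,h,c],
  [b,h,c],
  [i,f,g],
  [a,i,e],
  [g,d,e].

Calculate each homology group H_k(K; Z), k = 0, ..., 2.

H_0 ≅ Z,  H_1 ≅ Z^2,  H_2 ≅ Z.

We work with the vertex ordering a < b < c < d < e < f < g < h < i. The simplices of K, each written with vertices in increasing order, are:

  0-simplices (9): a, b, c, d, e, f, g, h, i
  1-simplices (27): ab, ad, ae, af, ah, ai, bc, bd, bg, bh, bi, cd, ce, cf, ch, ci, de, df, dg, eg, eh, ei, fg, fh, fi, gh, gi
  2-simplices (18): abh, abi, ade, adf, aei, afh, bcd, bch, bdg, bgi, cdf, ceh, cei, cfi, deg, egh, fgh, fgi

Hence C_0 ≅ Z^9, C_1 ≅ Z^27, C_2 ≅ Z^18.

∂_1: C_1 → C_0 sends each edge [p,q] (with p < q) to q − p. For instance
  ∂ai = i − a.
This gives a 9×27 integer matrix of rank 8; reducing to Smith normal form yields diagonal entries (1,1,1,1,1,1,1,1).

Boundary ∂_2: C_2 → C_1 sends each 2-simplex [p,q,r] to [q,r] − [p,r] + [p,q]. For instance
  ∂afh = fh − ah + af,
  ∂abh = bh − ah + ab.
This gives a 27×18 integer matrix of rank 17; reducing to Smith normal form yields diagonal entries (1,1,1,1,1,1,1,1,1,1,1,1,1,1,1,1,1).

Now H_k = ker ∂_k / im ∂_{k+1}, so:

  H_0: rank C_0 − rank ∂_1 = 9 − 8 = 1, and the invariant factors of ∂_1 are all 1, so H_0 ≅ Z.
  H_1: rank ker ∂_1 − rank ∂_2 = (27 − 8) − 17 = 2, and the invariant factors of ∂_2 are all 1, so H_1 ≅ Z^2.
  H_2: rank ker ∂_2 − rank ∂_3 = (18 − 17) − 0 = 1, and there is no ∂_3, so H_2 ≅ Z.

As a check, the Euler characteristic is 9 − 27 + 18 = 0, which agrees with 1 − 2 + 1 = 0.
(K is a triangulation of the torus T^2.)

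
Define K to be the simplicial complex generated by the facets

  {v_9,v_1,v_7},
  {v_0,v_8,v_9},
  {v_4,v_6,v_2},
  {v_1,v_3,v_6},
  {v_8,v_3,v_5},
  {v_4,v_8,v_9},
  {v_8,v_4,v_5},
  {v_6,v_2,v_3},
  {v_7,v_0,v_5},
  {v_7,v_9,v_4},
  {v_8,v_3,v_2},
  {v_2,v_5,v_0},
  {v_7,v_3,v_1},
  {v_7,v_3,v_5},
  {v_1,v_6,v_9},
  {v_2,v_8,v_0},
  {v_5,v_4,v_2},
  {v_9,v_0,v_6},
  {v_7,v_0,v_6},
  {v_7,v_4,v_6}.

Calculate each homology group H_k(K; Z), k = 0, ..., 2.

H_0 = Z,  H_1 = Z ⊕ Z/2,  H_2 = 0.

Take the total order v_0 < v_1 < v_2 < v_3 < v_4 < v_5 < v_6 < v_7 < v_8 < v_9 on the vertex set. Then K (dimension 2) consists of the simplices:

  0-simplices (10): [v_0], [v_1], [v_2], [v_3], [v_4], [v_5], [v_6], [v_7], [v_8], [v_9]
  1-simplices (30): (30 of them)
  2-simplices (20): (20 of them)

giving chain groups C_0 ≅ Z^10, C_1 ≅ Z^30, C_2 ≅ Z^20.

∂_1: C_1 → C_0 is given by ∂[p,q] = [q] − [p].
As a 10×30 matrix over Z this has rank 9, with invariant factors (1,1,1,1,1,1,1,1,1).

The boundary map ∂_2: C_2 → C_1 maps a triangle to the signed sum of its edges. For instance
  ∂[v_0,v_6,v_9] = [v_6,v_9] − [v_0,v_9] + [v_0,v_6],
  ∂[v_1,v_3,v_7] = [v_3,v_7] − [v_1,v_7] + [v_1,v_3].
As a 30×20 matrix over Z this has rank 20, with invariant factors (1,1,1,1,1,1,1,1,1,1,1,1,1,1,1,1,1,1,1,2).

Now H_k = ker ∂_k / im ∂_{k+1}, so:

  H_0: rank C_0 − rank ∂_1 = 10 − 9 = 1, and the invariant factors of ∂_1 are all 1, so H_0 = Z.
  H_1: rank ker ∂_1 − rank ∂_2 = (30 − 9) − 20 = 1, and ∂_2 has invariant factor 2 > 1, so H_1 = Z ⊕ Z/2.
  H_2: rank ker ∂_2 − rank ∂_3 = (20 − 20) − 0 = 0, and there is no ∂_3, so H_2 = 0.

(K is a triangulation of the Klein bottle.)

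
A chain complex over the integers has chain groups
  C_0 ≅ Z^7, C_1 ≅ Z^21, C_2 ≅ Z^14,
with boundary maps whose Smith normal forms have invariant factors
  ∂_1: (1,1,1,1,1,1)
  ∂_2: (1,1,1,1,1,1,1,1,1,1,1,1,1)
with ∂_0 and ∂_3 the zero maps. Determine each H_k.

H_0 ≅ Z,  H_1 ≅ Z^2,  H_2 ≅ Z.

H_0: b_0 = 7 − 0 − 6 = 1; torsion from ∂_1 factors > 1: none. So H_0 ≅ Z.
H_1: b_1 = 21 − 6 − 13 = 2; torsion from ∂_2 factors > 1: none. So H_1 ≅ Z^2.
H_2: b_2 = 14 − 13 − 0 = 1; torsion from ∂_3 factors > 1: none. So H_2 ≅ Z.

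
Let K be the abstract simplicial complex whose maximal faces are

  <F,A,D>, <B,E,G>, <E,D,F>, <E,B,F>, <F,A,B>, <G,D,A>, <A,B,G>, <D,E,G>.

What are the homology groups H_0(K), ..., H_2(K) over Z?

Order the vertices as A < B < D < E < F < G. Listing each simplex with vertices in this order, K has dimension 2 with simplices:

  0-simplices (6): A, B, D, E, F, G
  1-simplices (12): AB, AD, AF, AG, BE, BF, BG, DE, DF, DG, EF, EG
  2-simplices (8): ABF, ABG, ADF, ADG, BEF, BEG, DEF, DEG

so the chain groups are C_0 ≅ Z^6, C_1 ≅ Z^12, C_2 ≅ Z^8.

Boundary ∂_1: C_1 → C_0 is given by ∂[p,q] = [q] − [p]. For instance
  ∂DG = G − D.
This gives a 6×12 integer matrix of rank 5; reducing to Smith normal form yields diagonal entries (1,1,1,1,1).

The boundary map ∂_2: C_2 → C_1 acts by ∂[p,q,r] = [q,r] − [p,r] + [p,q]. For instance
  ∂ABF = BF − AF + AB,
  ∂ADG = DG − AG + AD.
The resulting 12×8 matrix has rank 7, and its Smith normal form has invariant factors (1,1,1,1,1,1,1).

From H_k ≅ ker(∂_k) / im(∂_{k+1}) we obtain:

  H_0: rank C_0 − rank ∂_1 = 6 − 5 = 1, and the invariant factors of ∂_1 are all 1, so H_0 ≅ Z.
  H_1: rank ker ∂_1 − rank ∂_2 = (12 − 5) − 7 = 0, and the invariant factors of ∂_2 are all 1, so H_1 ≅ 0.
  H_2: rank ker ∂_2 − rank ∂_3 = (8 − 7) − 0 = 1, and there is no ∂_3, so H_2 ≅ Z.

(K is a triangulation of the 2-sphere S^2.)

H_0 = Z,  H_1 = 0,  H_2 = Z.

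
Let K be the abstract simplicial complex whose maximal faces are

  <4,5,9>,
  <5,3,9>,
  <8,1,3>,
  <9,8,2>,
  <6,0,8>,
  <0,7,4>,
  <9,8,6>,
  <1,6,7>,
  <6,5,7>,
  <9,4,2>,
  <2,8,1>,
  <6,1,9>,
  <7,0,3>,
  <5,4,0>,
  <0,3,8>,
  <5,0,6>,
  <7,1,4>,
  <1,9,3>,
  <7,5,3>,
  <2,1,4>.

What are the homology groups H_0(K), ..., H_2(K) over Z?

Fix the vertex order 0 < 1 < 2 < 3 < 4 < 5 < 6 < 7 < 8 < 9 and write every simplex with vertices in increasing order. Then dim K = 2 and the simplices of K are:

  0-simplices (10): [0], [1], [2], [3], [4], [5], [6], [7], [8], [9]
  1-simplices (30): (30 of them)
  2-simplices (20): (20 of them)

so the chain groups are C_0 ≅ Z^10, C_1 ≅ Z^30, C_2 ≅ Z^20.

Boundary ∂_1: C_1 → C_0 is given by ∂[p,q] = [q] − [p]. For instance
  ∂[4,9] = [9] − [4].
The resulting 10×30 matrix has rank 9, and its Smith normal form has invariant factors (1,1,1,1,1,1,1,1,1).

Boundary ∂_2: C_2 → C_1 maps a triangle to the signed sum of its edges. For instance
  ∂[2,4,9] = [4,9] − [2,9] + [2,4],
  ∂[2,8,9] = [8,9] − [2,9] + [2,8].
The resulting 30×20 matrix has rank 20, and its Smith normal form has invariant factors (1,1,1,1,1,1,1,1,1,1,1,1,1,1,1,1,1,1,1,2).

Reading off H_k = ker ∂_k / im ∂_{k+1}:

  H_0: rank C_0 − rank ∂_1 = 10 − 9 = 1, and the invariant factors of ∂_1 are all 1, so H_0 = Z.
  H_1: rank ker ∂_1 − rank ∂_2 = (30 − 9) − 20 = 1, and ∂_2 has invariant factor 2 > 1, so H_1 = Z ⊕ Z_2.
  H_2: rank ker ∂_2 − rank ∂_3 = (20 − 20) − 0 = 0, and there is no ∂_3, so H_2 = 0.

(K is a triangulation of the Klein bottle.)

H_0 = Z,  H_1 = Z ⊕ Z_2,  H_2 = 0.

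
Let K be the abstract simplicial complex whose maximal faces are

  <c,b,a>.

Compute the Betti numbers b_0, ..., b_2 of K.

K has 3 vertices, 3 edges, 1 triangle.
rank ∂_0 = 0, rank ∂_1 = 2 ⇒ b_0 = 3 − 0 − 2 = 1; all invariant factors of ∂_1 are 1 so no torsion. So H_0 = Z.
rank ∂_1 = 2, rank ∂_2 = 1 ⇒ b_1 = 3 − 2 − 1 = 0; all invariant factors of ∂_2 are 1 so no torsion. So H_1 = 0.
rank ∂_2 = 1, rank ∂_3 = 0 ⇒ b_2 = 1 − 1 − 0 = 0. So H_2 = 0.

b_0 = 1, b_1 = 0, b_2 = 0.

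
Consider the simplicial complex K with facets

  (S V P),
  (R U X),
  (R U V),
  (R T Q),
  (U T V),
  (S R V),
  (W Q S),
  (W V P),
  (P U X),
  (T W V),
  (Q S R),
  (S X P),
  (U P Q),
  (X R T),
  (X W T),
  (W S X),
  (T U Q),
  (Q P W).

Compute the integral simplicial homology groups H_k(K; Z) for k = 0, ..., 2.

We work with the vertex ordering P < Q < R < S < T < U < V < W < X. The simplices of K, each written with vertices in increasing order, are:

  0-simplices (9): P, Q, R, S, T, U, V, W, X
  1-simplices (27): PQ, PS, PU, PV, PW, PX, QR, QS, QT, QU, QW, RS, RT, RU, RV, RX, SV, SW, SX, TU, TV, TW, TX, UV, UX, VW, WX
  2-simplices (18): PQU, PQW, PSV, PSX, PUX, PVW, QRS, QRT, QSW, QTU, RSV, RTX, RUV, RUX, SWX, TUV, TVW, TWX

so the chain groups are C_0 ≅ Z^9, C_1 ≅ Z^27, C_2 ≅ Z^18.

Boundary ∂_1: C_1 → C_0 maps an edge to its endpoints' difference, ∂[p,q] = q − p.
As a 9×27 matrix over Z this has rank 8, with invariant factors (1,1,1,1,1,1,1,1).

Boundary ∂_2: C_2 → C_1 sends each 2-simplex [p,q,r] to [q,r] − [p,r] + [p,q]. For instance
  ∂QSW = SW − QW + QS,
  ∂RTX = TX − RX + RT.
As a 27×18 matrix over Z this has rank 18, with invariant factors (1,1,1,1,1,1,1,1,1,1,1,1,1,1,1,1,1,2).

Now H_k = ker ∂_k / im ∂_{k+1}, so:

  H_0: rank C_0 − rank ∂_1 = 9 − 8 = 1, and the invariant factors of ∂_1 are all 1, so H_0 = Z.
  H_1: rank ker ∂_1 − rank ∂_2 = (27 − 8) − 18 = 1, and ∂_2 has invariant factor 2 > 1, so H_1 = Z ⊕ Z/2.
  H_2: rank ker ∂_2 − rank ∂_3 = (18 − 18) − 0 = 0, and there is no ∂_3, so H_2 = 0.

As a check, the Euler characteristic is 9 − 27 + 18 = 0, which agrees with 1 − 1 + 0 = 0.

H_0 ≅ Z,  H_1 ≅ Z ⊕ Z/2,  H_2 = 0.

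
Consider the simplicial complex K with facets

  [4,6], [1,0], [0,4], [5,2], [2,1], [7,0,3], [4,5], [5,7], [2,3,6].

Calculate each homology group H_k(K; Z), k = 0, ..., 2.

H_0 = Z,  H_1 = Z^4,  H_2 = 0.

K has 8 vertices, 13 edges, 2 triangles.
rank ∂_0 = 0, rank ∂_1 = 7 ⇒ b_0 = 8 − 0 − 7 = 1; all invariant factors of ∂_1 are 1 so no torsion. So H_0 = Z.
rank ∂_1 = 7, rank ∂_2 = 2 ⇒ b_1 = 13 − 7 − 2 = 4; all invariant factors of ∂_2 are 1 so no torsion. So H_1 = Z^4.
rank ∂_2 = 2, rank ∂_3 = 0 ⇒ b_2 = 2 − 2 − 0 = 0. So H_2 = 0.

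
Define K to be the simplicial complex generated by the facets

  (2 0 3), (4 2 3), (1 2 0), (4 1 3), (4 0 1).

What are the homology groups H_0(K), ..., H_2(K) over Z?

H_0 ≅ Z,  H_1 ≅ Z,  H_2 = 0.

We work with the vertex ordering 0 < 1 < 2 < 3 < 4. The simplices of K, each written with vertices in increasing order, are:

  0-simplices (5): [0], [1], [2], [3], [4]
  1-simplices (10): [0,1], [0,2], [0,3], [0,4], [1,2], [1,3], [1,4], [2,3], [2,4], [3,4]
  2-simplices (5): [0,1,2], [0,1,4], [0,2,3], [1,3,4], [2,3,4]

Hence C_0 ≅ Z^5, C_1 ≅ Z^10, C_2 ≅ Z^5.

The boundary map ∂_1: C_1 → C_0 maps an edge to its endpoints' difference, ∂[p,q] = q − p. For instance
  ∂[0,1] = [1] − [0].
This gives a 5×10 integer matrix of rank 4; reducing to Smith normal form yields diagonal entries (1,1,1,1).

Boundary ∂_2: C_2 → C_1 acts by ∂[p,q,r] = [q,r] − [p,r] + [p,q]. For instance
  ∂[0,1,2] = [1,2] − [0,2] + [0,1],
  ∂[0,1,4] = [1,4] − [0,4] + [0,1].
This gives a 10×5 integer matrix of rank 5; reducing to Smith normal form yields diagonal entries (1,1,1,1,1).

Computing H_k = (kernel of ∂_k) / (image of ∂_{k+1}):

  H_0: rank C_0 − rank ∂_1 = 5 − 4 = 1, and the invariant factors of ∂_1 are all 1, so H_0 ≅ Z.
  H_1: rank ker ∂_1 − rank ∂_2 = (10 − 4) − 5 = 1, and the invariant factors of ∂_2 are all 1, so H_1 ≅ Z.
  H_2: rank ker ∂_2 − rank ∂_3 = (5 − 5) − 0 = 0, and there is no ∂_3, so H_2 ≅ 0.

(K is a triangulation of the Möbius band.)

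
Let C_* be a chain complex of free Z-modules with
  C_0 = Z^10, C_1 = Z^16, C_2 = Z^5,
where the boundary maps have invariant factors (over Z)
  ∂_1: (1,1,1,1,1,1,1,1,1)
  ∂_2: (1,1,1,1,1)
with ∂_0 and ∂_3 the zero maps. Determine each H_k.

H_0: b_0 = 10 − 0 − 9 = 1; torsion from ∂_1 factors > 1: none. So H_0 ≅ Z.
H_1: b_1 = 16 − 9 − 5 = 2; torsion from ∂_2 factors > 1: none. So H_1 ≅ Z^2.
H_2: b_2 = 5 − 5 − 0 = 0; torsion from ∂_3 factors > 1: none. So H_2 ≅ 0.

H_0 ≅ Z,  H_1 ≅ Z^2,  H_2 = 0.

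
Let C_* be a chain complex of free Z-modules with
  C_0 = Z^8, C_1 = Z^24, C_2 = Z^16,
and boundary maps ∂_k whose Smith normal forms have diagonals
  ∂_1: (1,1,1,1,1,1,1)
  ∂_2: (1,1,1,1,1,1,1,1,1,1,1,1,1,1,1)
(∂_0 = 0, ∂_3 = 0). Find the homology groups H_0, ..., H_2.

H_0: b_0 = 8 − 0 − 7 = 1; torsion from ∂_1 factors > 1: none. So H_0 ≅ Z.
H_1: b_1 = 24 − 7 − 15 = 2; torsion from ∂_2 factors > 1: none. So H_1 ≅ Z^2.
H_2: b_2 = 16 − 15 − 0 = 1; torsion from ∂_3 factors > 1: none. So H_2 ≅ Z.

H_0 ≅ Z,  H_1 ≅ Z^2,  H_2 ≅ Z.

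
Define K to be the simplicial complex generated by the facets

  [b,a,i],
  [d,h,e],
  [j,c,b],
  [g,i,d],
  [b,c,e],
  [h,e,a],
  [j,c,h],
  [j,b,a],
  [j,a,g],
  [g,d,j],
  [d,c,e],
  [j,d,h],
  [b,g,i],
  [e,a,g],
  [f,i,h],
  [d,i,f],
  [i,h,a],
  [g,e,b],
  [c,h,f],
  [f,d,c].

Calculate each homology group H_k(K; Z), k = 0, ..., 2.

H_0 ≅ Z,  H_1 ≅ Z ⊕ Z_2,  H_2 = 0.

We work with the vertex ordering a < b < c < d < e < f < g < h < i < j. The simplices of K, each written with vertices in increasing order, are:

  0-simplices (10): a, b, c, d, e, f, g, h, i, j
  1-simplices (30): ab, ae, ag, ah, ai, aj, bc, be, bg, bi, bj, cd, ce, cf, ch, cj, de, df, dg, dh, di, dj, eg, eh, fh, fi, gi, gj, hi, hj
  2-simplices (20): abi, abj, aeg, aeh, agj, ahi, bce, bcj, beg, bgi, cde, cdf, cfh, chj, deh, dfi, dgi, dgj, dhj, fhi

giving chain groups C_0 ≅ Z^10, C_1 ≅ Z^30, C_2 ≅ Z^20.

The boundary map ∂_1: C_1 → C_0 maps an edge to its endpoints' difference, ∂[p,q] = q − p. For instance
  ∂hj = j − h.
The resulting 10×30 matrix has rank 9, and its Smith normal form has invariant factors (1,1,1,1,1,1,1,1,1).

The boundary map ∂_2: C_2 → C_1 maps a triangle to the signed sum of its edges. For instance
  ∂agj = gj − aj + ag,
  ∂dfi = fi − di + df.
The 30×20 boundary matrix has rank 20 and Smith normal form diag(1,1,1,1,1,1,1,1,1,1,1,1,1,1,1,1,1,1,1,2).

Computing H_k = (kernel of ∂_k) / (image of ∂_{k+1}):

  H_0: rank C_0 − rank ∂_1 = 10 − 9 = 1, and the invariant factors of ∂_1 are all 1, so H_0 = Z.
  H_1: rank ker ∂_1 − rank ∂_2 = (30 − 9) − 20 = 1, and ∂_2 has invariant factor 2 > 1, so H_1 = Z ⊕ Z_2.
  H_2: rank ker ∂_2 − rank ∂_3 = (20 − 20) − 0 = 0, and there is no ∂_3, so H_2 = 0.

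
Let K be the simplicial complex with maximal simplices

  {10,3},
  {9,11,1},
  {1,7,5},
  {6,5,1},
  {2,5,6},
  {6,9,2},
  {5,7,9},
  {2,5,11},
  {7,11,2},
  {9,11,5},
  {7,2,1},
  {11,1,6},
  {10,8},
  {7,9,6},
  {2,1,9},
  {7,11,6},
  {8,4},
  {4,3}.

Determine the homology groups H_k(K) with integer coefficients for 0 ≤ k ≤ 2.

Take the total order 1 < 2 < 3 < 4 < 5 < 6 < 7 < 8 < 9 < 10 < 11 on the vertex set. Then K (dimension 2) consists of the simplices:

  0-simplices (11): [1], [2], [3], [4], [5], [6], [7], [8], [9], [10], [11]
  1-simplices (25): (25 of them)
  2-simplices (14): [1,2,7], [1,2,9], [1,5,6], [1,5,7], [1,6,11], [1,9,11], [2,5,6], [2,5,11], [2,6,9], [2,7,11], [5,7,9], [5,9,11], [6,7,9], [6,7,11]

Hence C_0 ≅ Z^11, C_1 ≅ Z^25, C_2 ≅ Z^14.

Boundary ∂_1: C_1 → C_0 maps an edge to its endpoints' difference, ∂[p,q] = q − p.
The resulting 11×25 matrix has rank 9, and its Smith normal form has invariant factors (1,1,1,1,1,1,1,1,1).

The boundary map ∂_2: C_2 → C_1 sends each 2-simplex [p,q,r] to [q,r] − [p,r] + [p,q]. For instance
  ∂[2,6,9] = [6,9] − [2,9] + [2,6],
  ∂[1,2,9] = [2,9] − [1,9] + [1,2].
The 25×14 boundary matrix has rank 13 and Smith normal form diag(1,1,1,1,1,1,1,1,1,1,1,1,1).

From H_k ≅ ker(∂_k) / im(∂_{k+1}) we obtain:

  H_0: rank C_0 − rank ∂_1 = 11 − 9 = 2, and the invariant factors of ∂_1 are all 1, so H_0 ≅ Z^2.
  H_1: rank ker ∂_1 − rank ∂_2 = (25 − 9) − 13 = 3, and the invariant factors of ∂_2 are all 1, so H_1 ≅ Z^3.
  H_2: rank ker ∂_2 − rank ∂_3 = (14 − 13) − 0 = 1, and there is no ∂_3, so H_2 ≅ Z.

As a check, the Euler characteristic is 11 − 25 + 14 = 0, which agrees with 2 − 3 + 1 = 0.

H_0 ≅ Z^2,  H_1 ≅ Z^3,  H_2 ≅ Z.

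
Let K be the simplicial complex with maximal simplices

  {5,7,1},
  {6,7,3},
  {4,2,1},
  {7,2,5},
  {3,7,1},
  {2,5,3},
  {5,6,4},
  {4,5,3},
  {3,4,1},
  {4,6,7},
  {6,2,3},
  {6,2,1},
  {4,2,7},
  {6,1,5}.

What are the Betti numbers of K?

b_0 = 1, b_1 = 2, b_2 = 1.

Fix the vertex order 1 < 2 < 3 < 4 < 5 < 6 < 7 and write every simplex with vertices in increasing order. Then dim K = 2 and the simplices of K are:

  0-simplices (7): [1], [2], [3], [4], [5], [6], [7]
  1-simplices (21): [1,2], [1,3], [1,4], [1,5], [1,6], [1,7], [2,3], [2,4], [2,5], [2,6], [2,7], [3,4], [3,5], [3,6], [3,7], [4,5], [4,6], [4,7], [5,6], [5,7], [6,7]
  2-simplices (14): [1,2,4], [1,2,6], [1,3,4], [1,3,7], [1,5,6], [1,5,7], [2,3,5], [2,3,6], [2,4,7], [2,5,7], [3,4,5], [3,6,7], [4,5,6], [4,6,7]

so the chain groups are C_0 ≅ Z^7, C_1 ≅ Z^21, C_2 ≅ Z^14.

Boundary ∂_1: C_1 → C_0 sends each edge [p,q] (with p < q) to q − p.
The 7×21 boundary matrix has rank 6 and Smith normal form diag(1,1,1,1,1,1).

The boundary map ∂_2: C_2 → C_1 sends each 2-simplex [p,q,r] to [q,r] − [p,r] + [p,q]. For instance
  ∂[2,4,7] = [4,7] − [2,7] + [2,4],
  ∂[1,3,7] = [3,7] − [1,7] + [1,3].
This gives a 21×14 integer matrix of rank 13; reducing to Smith normal form yields diagonal entries (1,1,1,1,1,1,1,1,1,1,1,1,1).

Computing H_k = (kernel of ∂_k) / (image of ∂_{k+1}):

  H_0: rank C_0 − rank ∂_1 = 7 − 6 = 1, and the invariant factors of ∂_1 are all 1, so H_0 ≅ Z.
  H_1: rank ker ∂_1 − rank ∂_2 = (21 − 6) − 13 = 2, and the invariant factors of ∂_2 are all 1, so H_1 ≅ Z^2.
  H_2: rank ker ∂_2 − rank ∂_3 = (14 − 13) − 0 = 1, and there is no ∂_3, so H_2 ≅ Z.

As a check, the Euler characteristic is 7 − 21 + 14 = 0, which agrees with 1 − 2 + 1 = 0.

Hence the Betti numbers are b_0 = 1, b_1 = 2, b_2 = 1.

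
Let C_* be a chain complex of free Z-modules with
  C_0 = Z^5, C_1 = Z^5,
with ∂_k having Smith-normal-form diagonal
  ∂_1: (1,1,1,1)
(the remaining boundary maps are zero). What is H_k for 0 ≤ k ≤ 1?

H_0 ≅ Z,  H_1 ≅ Z.

H_0: b_0 = 5 − 0 − 4 = 1; torsion from ∂_1 factors > 1: none. So H_0 ≅ Z.
H_1: b_1 = 5 − 4 − 0 = 1; torsion from ∂_2 factors > 1: none. So H_1 ≅ Z.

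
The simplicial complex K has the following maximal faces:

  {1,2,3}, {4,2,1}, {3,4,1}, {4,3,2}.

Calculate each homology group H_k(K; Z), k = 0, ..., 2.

H_0 ≅ Z,  H_1 = 0,  H_2 ≅ Z.

Take the total order 1 < 2 < 3 < 4 on the vertex set. Then K (dimension 2) consists of the simplices:

  0-simplices (4): [1], [2], [3], [4]
  1-simplices (6): [1,2], [1,3], [1,4], [2,3], [2,4], [3,4]
  2-simplices (4): [1,2,3], [1,2,4], [1,3,4], [2,3,4]

Hence C_0 ≅ Z^4, C_1 ≅ Z^6, C_2 ≅ Z^4.

∂_1: C_1 → C_0 is given by ∂[p,q] = [q] − [p]. For instance
  ∂[2,3] = [3] − [2].
The 4×6 boundary matrix has rank 3 and Smith normal form diag(1,1,1).

∂_2: C_2 → C_1 sends each 2-simplex [p,q,r] to [q,r] − [p,r] + [p,q]. For instance
  ∂[1,3,4] = [3,4] − [1,4] + [1,3],
  ∂[2,3,4] = [3,4] − [2,4] + [2,3].
The resulting 6×4 matrix has rank 3, and its Smith normal form has invariant factors (1,1,1).

From H_k ≅ ker(∂_k) / im(∂_{k+1}) we obtain:

  H_0: rank C_0 − rank ∂_1 = 4 − 3 = 1, and the invariant factors of ∂_1 are all 1, so H_0 = Z.
  H_1: rank ker ∂_1 − rank ∂_2 = (6 − 3) − 3 = 0, and the invariant factors of ∂_2 are all 1, so H_1 = 0.
  H_2: rank ker ∂_2 − rank ∂_3 = (4 − 3) − 0 = 1, and there is no ∂_3, so H_2 = Z.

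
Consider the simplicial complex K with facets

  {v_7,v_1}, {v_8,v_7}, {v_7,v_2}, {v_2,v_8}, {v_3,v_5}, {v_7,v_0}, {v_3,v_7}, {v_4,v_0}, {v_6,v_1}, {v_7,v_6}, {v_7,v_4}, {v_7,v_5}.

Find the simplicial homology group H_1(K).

H_1 ≅ Z^4.

Take the total order v_0 < v_1 < v_2 < v_3 < v_4 < v_5 < v_6 < v_7 < v_8 on the vertex set. Then K (dimension 1) consists of the simplices:

  0-simplices (9): [v_0], [v_1], [v_2], [v_3], [v_4], [v_5], [v_6], [v_7], [v_8]
  1-simplices (12): [v_0,v_4], [v_0,v_7], [v_1,v_6], [v_1,v_7], [v_2,v_7], [v_2,v_8], [v_3,v_5], [v_3,v_7], [v_4,v_7], [v_5,v_7], [v_6,v_7], [v_7,v_8]

so the chain groups are C_0 ≅ Z^9, C_1 ≅ Z^12.

∂_1: C_1 → C_0 is given by ∂[p,q] = [q] − [p]. For instance
  ∂[v_5,v_7] = [v_7] − [v_5].
The resulting 9×12 matrix has rank 8, and its Smith normal form has invariant factors (1,1,1,1,1,1,1,1).

From H_k ≅ ker(∂_k) / im(∂_{k+1}) we obtain:

  H_1: rank ker ∂_1 − rank ∂_2 = (12 − 8) − 0 = 4, and there is no ∂_2, so H_1 = Z^4.

(K is a triangulation of a wedge of 4 circles.)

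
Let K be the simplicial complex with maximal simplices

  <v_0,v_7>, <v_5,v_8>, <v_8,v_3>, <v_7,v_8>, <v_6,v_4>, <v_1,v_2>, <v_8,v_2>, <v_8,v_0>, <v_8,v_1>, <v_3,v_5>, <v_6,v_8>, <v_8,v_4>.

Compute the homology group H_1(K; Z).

We work with the vertex ordering v_0 < v_1 < v_2 < v_3 < v_4 < v_5 < v_6 < v_7 < v_8. The simplices of K, each written with vertices in increasing order, are:

  0-simplices (9): [v_0], [v_1], [v_2], [v_3], [v_4], [v_5], [v_6], [v_7], [v_8]
  1-simplices (12): [v_0,v_7], [v_0,v_8], [v_1,v_2], [v_1,v_8], [v_2,v_8], [v_3,v_5], [v_3,v_8], [v_4,v_6], [v_4,v_8], [v_5,v_8], [v_6,v_8], [v_7,v_8]

giving chain groups C_0 ≅ Z^9, C_1 ≅ Z^12.

Boundary ∂_1: C_1 → C_0 is given by ∂[p,q] = [q] − [p]. For instance
  ∂[v_0,v_7] = [v_7] − [v_0].
As a 9×12 matrix over Z this has rank 8, with invariant factors (1,1,1,1,1,1,1,1).

From H_k ≅ ker(∂_k) / im(∂_{k+1}) we obtain:

  H_1: rank ker ∂_1 − rank ∂_2 = (12 − 8) − 0 = 4, and there is no ∂_2, so H_1 ≅ Z^4.

H_1 = Z^4.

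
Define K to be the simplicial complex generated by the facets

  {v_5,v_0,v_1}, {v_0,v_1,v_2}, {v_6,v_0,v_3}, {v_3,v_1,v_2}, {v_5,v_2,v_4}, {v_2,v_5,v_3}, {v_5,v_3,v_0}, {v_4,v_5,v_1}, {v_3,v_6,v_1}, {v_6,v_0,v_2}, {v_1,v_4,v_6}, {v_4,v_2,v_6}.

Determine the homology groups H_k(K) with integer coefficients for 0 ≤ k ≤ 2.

Take the total order v_0 < v_1 < v_2 < v_3 < v_4 < v_5 < v_6 on the vertex set. Then K (dimension 2) consists of the simplices:

  0-simplices (7): [v_0], [v_1], [v_2], [v_3], [v_4], [v_5], [v_6]
  1-simplices (18): (18 of them)
  2-simplices (12): (12 of them)

so the chain groups are C_0 ≅ Z^7, C_1 ≅ Z^18, C_2 ≅ Z^12.

The boundary map ∂_1: C_1 → C_0 sends each edge [p,q] (with p < q) to q − p. For instance
  ∂[v_3,v_5] = [v_5] − [v_3].
The 7×18 boundary matrix has rank 6 and Smith normal form diag(1,1,1,1,1,1).

∂_2: C_2 → C_1 sends each 2-simplex [p,q,r] to [q,r] − [p,r] + [p,q]. For instance
  ∂[v_2,v_4,v_6] = [v_4,v_6] − [v_2,v_6] + [v_2,v_4],
  ∂[v_0,v_1,v_5] = [v_1,v_5] − [v_0,v_5] + [v_0,v_1].
The 18×12 boundary matrix has rank 12 and Smith normal form diag(1,1,1,1,1,1,1,1,1,1,1,2).

Now H_k = ker ∂_k / im ∂_{k+1}, so:

  H_0: rank C_0 − rank ∂_1 = 7 − 6 = 1, and the invariant factors of ∂_1 are all 1, so H_0 = Z.
  H_1: rank ker ∂_1 − rank ∂_2 = (18 − 6) − 12 = 0, and ∂_2 has invariant factor 2 > 1, so H_1 = Z/2.
  H_2: rank ker ∂_2 − rank ∂_3 = (12 − 12) − 0 = 0, and there is no ∂_3, so H_2 = 0.

As a check, the Euler characteristic is 7 − 18 + 12 = 1, which agrees with 1 − 0 + 0 = 1.

H_0 ≅ Z,  H_1 ≅ Z/2,  H_2 = 0.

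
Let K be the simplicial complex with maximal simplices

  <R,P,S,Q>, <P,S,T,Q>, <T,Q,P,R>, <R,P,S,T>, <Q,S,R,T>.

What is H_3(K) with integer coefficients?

Take the total order P < Q < R < S < T on the vertex set. Then K (dimension 3) consists of the simplices:

  0-simplices (5): P, Q, R, S, T
  1-simplices (10): PQ, PR, PS, PT, QR, QS, QT, RS, RT, ST
  2-simplices (10): PQR, PQS, PQT, PRS, PRT, PST, QRS, QRT, QST, RST
  3-simplices (5): PQRS, PQRT, PQST, PRST, QRST

Hence C_0 ≅ Z^5, C_1 ≅ Z^10, C_2 ≅ Z^10, C_3 ≅ Z^5.

The boundary map ∂_1: C_1 → C_0 is given by ∂[p,q] = [q] − [p]. For instance
  ∂QT = T − Q.
As a 5×10 matrix over Z this has rank 4, with invariant factors (1,1,1,1).

The boundary map ∂_2: C_2 → C_1 maps a triangle to the signed sum of its edges. For instance
  ∂QRT = RT − QT + QR,
  ∂PRT = RT − PT + PR.
As a 10×10 matrix over Z this has rank 6, with invariant factors (1,1,1,1,1,1).

∂_3: C_3 → C_2 sends each 3-simplex σ to the alternating sum Σ_i (−1)^i (σ with its i-th vertex removed). For instance
  ∂PRST = RST − PST + PRT − PRS,
  ∂PQRS = QRS − PRS + PQS − PQR.
The resulting 10×5 matrix has rank 4, and its Smith normal form has invariant factors (1,1,1,1).

Now H_k = ker ∂_k / im ∂_{k+1}, so:

  H_3: rank ker ∂_3 − rank ∂_4 = (5 − 4) − 0 = 1, and there is no ∂_4, so H_3 ≅ Z.

H_3 = Z.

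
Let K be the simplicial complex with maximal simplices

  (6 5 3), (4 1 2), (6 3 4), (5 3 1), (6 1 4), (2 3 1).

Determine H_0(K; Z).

H_0 ≅ Z.

Take the total order 1 < 2 < 3 < 4 < 5 < 6 on the vertex set. Then K (dimension 2) consists of the simplices:

  0-simplices (6): [1], [2], [3], [4], [5], [6]
  1-simplices (12): [1,2], [1,3], [1,4], [1,5], [1,6], [2,3], [2,4], [3,4], [3,5], [3,6], [4,6], [5,6]
  2-simplices (6): [1,2,3], [1,2,4], [1,3,5], [1,4,6], [3,4,6], [3,5,6]

giving chain groups C_0 ≅ Z^6, C_1 ≅ Z^12, C_2 ≅ Z^6.

∂_1: C_1 → C_0 sends each edge [p,q] (with p < q) to q − p.
This gives a 6×12 integer matrix of rank 5; reducing to Smith normal form yields diagonal entries (1,1,1,1,1).

The boundary map ∂_2: C_2 → C_1 maps a triangle to the signed sum of its edges. For instance
  ∂[3,5,6] = [5,6] − [3,6] + [3,5],
  ∂[3,4,6] = [4,6] − [3,6] + [3,4].
The 12×6 boundary matrix has rank 6 and Smith normal form diag(1,1,1,1,1,1).

Now H_k = ker ∂_k / im ∂_{k+1}, so:

  H_0: rank C_0 − rank ∂_1 = 6 − 5 = 1, and the invariant factors of ∂_1 are all 1, so H_0 = Z.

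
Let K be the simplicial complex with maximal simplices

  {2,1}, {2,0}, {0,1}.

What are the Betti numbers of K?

b_0 = 1, b_1 = 1.

We work with the vertex ordering 0 < 1 < 2. The simplices of K, each written with vertices in increasing order, are:

  0-simplices (3): [0], [1], [2]
  1-simplices (3): [0,1], [0,2], [1,2]

giving chain groups C_0 ≅ Z^3, C_1 ≅ Z^3.

∂_1: C_1 → C_0 sends each edge [p,q] (with p < q) to q − p.
This gives a 3×3 integer matrix of rank 2; reducing to Smith normal form yields diagonal entries (1,1).

Reading off H_k = ker ∂_k / im ∂_{k+1}:

  H_0: rank C_0 − rank ∂_1 = 3 − 2 = 1, and the invariant factors of ∂_1 are all 1, so H_0 = Z.
  H_1: rank ker ∂_1 − rank ∂_2 = (3 − 2) − 0 = 1, and there is no ∂_2, so H_1 = Z.

As a check, the Euler characteristic is 3 − 3 = 0, which agrees with 1 − 1 = 0.
(K is a triangulation of the circle S^1.)

Hence the Betti numbers are b_0 = 1, b_1 = 1.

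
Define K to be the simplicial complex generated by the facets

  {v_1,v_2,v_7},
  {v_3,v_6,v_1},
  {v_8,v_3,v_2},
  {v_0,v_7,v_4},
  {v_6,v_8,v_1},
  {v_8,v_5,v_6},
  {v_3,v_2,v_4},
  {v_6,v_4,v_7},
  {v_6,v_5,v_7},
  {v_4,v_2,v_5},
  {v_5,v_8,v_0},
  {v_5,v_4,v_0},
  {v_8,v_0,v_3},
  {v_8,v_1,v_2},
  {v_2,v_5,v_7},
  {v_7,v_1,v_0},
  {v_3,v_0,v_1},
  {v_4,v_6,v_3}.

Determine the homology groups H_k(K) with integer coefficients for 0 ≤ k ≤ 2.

Take the total order v_0 < v_1 < v_2 < v_3 < v_4 < v_5 < v_6 < v_7 < v_8 on the vertex set. Then K (dimension 2) consists of the simplices:

  0-simplices (9): [v_0], [v_1], [v_2], [v_3], [v_4], [v_5], [v_6], [v_7], [v_8]
  1-simplices (27): (27 of them)
  2-simplices (18): (18 of them)

Hence C_0 ≅ Z^9, C_1 ≅ Z^27, C_2 ≅ Z^18.

Boundary ∂_1: C_1 → C_0 maps an edge to its endpoints' difference, ∂[p,q] = q − p. For instance
  ∂[v_2,v_3] = [v_3] − [v_2].
The resulting 9×27 matrix has rank 8, and its Smith normal form has invariant factors (1,1,1,1,1,1,1,1).

Boundary ∂_2: C_2 → C_1 maps a triangle to the signed sum of its edges. For instance
  ∂[v_2,v_3,v_4] = [v_3,v_4] − [v_2,v_4] + [v_2,v_3],
  ∂[v_0,v_1,v_7] = [v_1,v_7] − [v_0,v_7] + [v_0,v_1].
The resulting 27×18 matrix has rank 18, and its Smith normal form has invariant factors (1,1,1,1,1,1,1,1,1,1,1,1,1,1,1,1,1,2).

From H_k ≅ ker(∂_k) / im(∂_{k+1}) we obtain:

  H_0: rank C_0 − rank ∂_1 = 9 − 8 = 1, and the invariant factors of ∂_1 are all 1, so H_0 ≅ Z.
  H_1: rank ker ∂_1 − rank ∂_2 = (27 − 8) − 18 = 1, and ∂_2 has invariant factor 2 > 1, so H_1 ≅ Z ⊕ Z/2.
  H_2: rank ker ∂_2 − rank ∂_3 = (18 − 18) − 0 = 0, and there is no ∂_3, so H_2 ≅ 0.

As a check, the Euler characteristic is 9 − 27 + 18 = 0, which agrees with 1 − 1 + 0 = 0.
(K is a triangulation of the Klein bottle.)

H_0 = Z,  H_1 = Z ⊕ Z/2,  H_2 = 0.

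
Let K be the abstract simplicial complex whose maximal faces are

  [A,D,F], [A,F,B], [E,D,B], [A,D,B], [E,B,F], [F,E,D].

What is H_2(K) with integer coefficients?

H_2 = Z.

Take the total order A < B < D < E < F on the vertex set. Then K (dimension 2) consists of the simplices:

  0-simplices (5): A, B, D, E, F
  1-simplices (9): AB, AD, AF, BD, BE, BF, DE, DF, EF
  2-simplices (6): ABD, ABF, ADF, BDE, BEF, DEF

giving chain groups C_0 ≅ Z^5, C_1 ≅ Z^9, C_2 ≅ Z^6.

∂_1: C_1 → C_0 maps an edge to its endpoints' difference, ∂[p,q] = q − p.
This gives a 5×9 integer matrix of rank 4; reducing to Smith normal form yields diagonal entries (1,1,1,1).

The boundary map ∂_2: C_2 → C_1 acts by ∂[p,q,r] = [q,r] − [p,r] + [p,q]. For instance
  ∂BEF = EF − BF + BE,
  ∂ADF = DF − AF + AD.
As a 9×6 matrix over Z this has rank 5, with invariant factors (1,1,1,1,1).

Reading off H_k = ker ∂_k / im ∂_{k+1}:

  H_2: rank ker ∂_2 − rank ∂_3 = (6 − 5) − 0 = 1, and there is no ∂_3, so H_2 = Z.

(K is a triangulation of the 2-sphere S^2.)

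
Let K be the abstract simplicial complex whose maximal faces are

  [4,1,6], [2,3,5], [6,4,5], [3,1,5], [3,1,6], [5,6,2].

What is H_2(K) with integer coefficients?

Order the vertices as 1 < 2 < 3 < 4 < 5 < 6. Listing each simplex with vertices in this order, K has dimension 2 with simplices:

  0-simplices (6): [1], [2], [3], [4], [5], [6]
  1-simplices (12): [1,3], [1,4], [1,5], [1,6], [2,3], [2,5], [2,6], [3,5], [3,6], [4,5], [4,6], [5,6]
  2-simplices (6): [1,3,5], [1,3,6], [1,4,6], [2,3,5], [2,5,6], [4,5,6]

Hence C_0 ≅ Z^6, C_1 ≅ Z^12, C_2 ≅ Z^6.

∂_1: C_1 → C_0 maps an edge to its endpoints' difference, ∂[p,q] = q − p.
The 6×12 boundary matrix has rank 5 and Smith normal form diag(1,1,1,1,1).

∂_2: C_2 → C_1 maps a triangle to the signed sum of its edges. For instance
  ∂[1,3,6] = [3,6] − [1,6] + [1,3],
  ∂[1,4,6] = [4,6] − [1,6] + [1,4].
The resulting 12×6 matrix has rank 6, and its Smith normal form has invariant factors (1,1,1,1,1,1).

Reading off H_k = ker ∂_k / im ∂_{k+1}:

  H_2: rank ker ∂_2 − rank ∂_3 = (6 − 6) − 0 = 0, and there is no ∂_3, so H_2 = 0.

H_2 = 0.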